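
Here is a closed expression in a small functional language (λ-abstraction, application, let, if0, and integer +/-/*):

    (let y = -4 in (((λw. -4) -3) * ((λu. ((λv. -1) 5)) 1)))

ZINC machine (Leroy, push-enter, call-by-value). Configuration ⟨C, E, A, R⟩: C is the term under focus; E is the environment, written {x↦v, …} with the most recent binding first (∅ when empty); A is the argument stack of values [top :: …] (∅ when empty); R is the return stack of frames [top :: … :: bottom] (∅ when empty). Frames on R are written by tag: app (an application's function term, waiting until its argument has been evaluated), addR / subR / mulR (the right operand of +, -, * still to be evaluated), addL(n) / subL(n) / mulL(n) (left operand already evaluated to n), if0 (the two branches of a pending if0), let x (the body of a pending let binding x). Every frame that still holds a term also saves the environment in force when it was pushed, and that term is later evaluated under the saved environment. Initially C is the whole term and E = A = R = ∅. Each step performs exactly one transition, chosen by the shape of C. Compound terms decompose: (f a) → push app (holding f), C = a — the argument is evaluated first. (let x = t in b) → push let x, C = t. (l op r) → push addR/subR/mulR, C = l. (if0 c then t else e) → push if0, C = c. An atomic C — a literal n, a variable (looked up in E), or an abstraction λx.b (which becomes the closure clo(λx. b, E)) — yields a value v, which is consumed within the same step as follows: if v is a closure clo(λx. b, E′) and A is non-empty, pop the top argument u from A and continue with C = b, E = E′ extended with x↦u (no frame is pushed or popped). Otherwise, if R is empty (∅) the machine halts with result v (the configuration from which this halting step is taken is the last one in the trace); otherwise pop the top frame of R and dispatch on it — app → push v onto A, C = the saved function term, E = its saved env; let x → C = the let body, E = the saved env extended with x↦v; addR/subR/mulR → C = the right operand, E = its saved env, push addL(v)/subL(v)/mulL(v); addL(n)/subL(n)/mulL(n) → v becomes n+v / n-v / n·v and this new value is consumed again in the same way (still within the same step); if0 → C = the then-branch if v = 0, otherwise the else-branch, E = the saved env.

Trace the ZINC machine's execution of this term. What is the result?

Answer: 4

Machine steps:
t=0: ⟨C=(let y = -4 in (((λw. -4) -3) * ((λu. ((λv. -1) 5)) 1))); E=∅; A=∅; R=∅⟩
t=1: ⟨C=-4; E=∅; A=∅; R=[let y]⟩
t=2: ⟨C=(((λw. -4) -3) * ((λu. ((λv. -1) 5)) 1)); E={y↦-4}; A=∅; R=∅⟩
t=3: ⟨C=((λw. -4) -3); E={y↦-4}; A=∅; R=[mulR]⟩
t=4: ⟨C=-3; E={y↦-4}; A=∅; R=[app :: mulR]⟩
t=5: ⟨C=(λw. -4); E={y↦-4}; A=[-3]; R=[mulR]⟩
t=6: ⟨C=-4; E={w↦-3, y↦-4}; A=∅; R=[mulR]⟩
t=7: ⟨C=((λu. ((λv. -1) 5)) 1); E={y↦-4}; A=∅; R=[mulL(-4)]⟩
t=8: ⟨C=1; E={y↦-4}; A=∅; R=[app :: mulL(-4)]⟩
t=9: ⟨C=(λu. ((λv. -1) 5)); E={y↦-4}; A=[1]; R=[mulL(-4)]⟩
t=10: ⟨C=((λv. -1) 5); E={u↦1, y↦-4}; A=∅; R=[mulL(-4)]⟩
t=11: ⟨C=5; E={u↦1, y↦-4}; A=∅; R=[app :: mulL(-4)]⟩
t=12: ⟨C=(λv. -1); E={u↦1, y↦-4}; A=[5]; R=[mulL(-4)]⟩
t=13: ⟨C=-1; E={v↦5, u↦1, y↦-4}; A=∅; R=[mulL(-4)]⟩
→ final value 4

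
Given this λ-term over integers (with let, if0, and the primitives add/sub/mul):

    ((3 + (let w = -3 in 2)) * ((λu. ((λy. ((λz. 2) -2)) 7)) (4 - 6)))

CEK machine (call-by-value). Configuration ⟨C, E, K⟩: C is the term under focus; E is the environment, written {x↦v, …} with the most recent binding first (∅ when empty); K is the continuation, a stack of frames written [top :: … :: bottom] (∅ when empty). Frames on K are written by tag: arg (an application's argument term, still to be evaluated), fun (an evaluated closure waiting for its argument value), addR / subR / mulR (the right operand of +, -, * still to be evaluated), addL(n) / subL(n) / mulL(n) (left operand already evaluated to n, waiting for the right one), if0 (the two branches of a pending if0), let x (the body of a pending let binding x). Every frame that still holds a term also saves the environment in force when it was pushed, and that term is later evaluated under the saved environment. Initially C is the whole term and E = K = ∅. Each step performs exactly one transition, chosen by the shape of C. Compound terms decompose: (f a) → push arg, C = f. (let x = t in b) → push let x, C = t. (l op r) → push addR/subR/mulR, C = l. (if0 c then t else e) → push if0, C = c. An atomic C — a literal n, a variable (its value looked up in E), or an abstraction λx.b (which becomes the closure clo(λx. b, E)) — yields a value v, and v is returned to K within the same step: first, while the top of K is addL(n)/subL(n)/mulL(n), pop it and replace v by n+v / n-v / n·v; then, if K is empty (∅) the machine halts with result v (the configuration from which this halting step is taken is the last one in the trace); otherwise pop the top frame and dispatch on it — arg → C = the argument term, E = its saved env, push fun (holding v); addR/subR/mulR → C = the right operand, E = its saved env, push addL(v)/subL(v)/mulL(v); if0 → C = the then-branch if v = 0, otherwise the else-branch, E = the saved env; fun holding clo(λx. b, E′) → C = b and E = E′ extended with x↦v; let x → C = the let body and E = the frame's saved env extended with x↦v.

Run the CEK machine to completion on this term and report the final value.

t=0: <C=((3 + (let w = -3 in 2)) * ((λu. ((λy. ((λz. 2) -2)) 7)) (4 - 6))), E=∅, K=∅>
t=1: <C=(3 + (let w = -3 in 2)), E=∅, K=[mulR]>
t=2: <C=3, E=∅, K=[addR :: mulR]>
t=3: <C=(let w = -3 in 2), E=∅, K=[addL(3) :: mulR]>
t=4: <C=-3, E=∅, K=[let w :: addL(3) :: mulR]>
t=5: <C=2, E={w↦-3}, K=[addL(3) :: mulR]>
t=6: <C=((λu. ((λy. ((λz. 2) -2)) 7)) (4 - 6)), E=∅, K=[mulL(5)]>
t=7: <C=(λu. ((λy. ((λz. 2) -2)) 7)), E=∅, K=[arg :: mulL(5)]>
t=8: <C=(4 - 6), E=∅, K=[fun :: mulL(5)]>
t=9: <C=4, E=∅, K=[subR :: fun :: mulL(5)]>
t=10: <C=6, E=∅, K=[subL(4) :: fun :: mulL(5)]>
t=11: <C=((λy. ((λz. 2) -2)) 7), E={u↦-2}, K=[mulL(5)]>
t=12: <C=(λy. ((λz. 2) -2)), E={u↦-2}, K=[arg :: mulL(5)]>
t=13: <C=7, E={u↦-2}, K=[fun :: mulL(5)]>
t=14: <C=((λz. 2) -2), E={y↦7, u↦-2}, K=[mulL(5)]>
t=15: <C=(λz. 2), E={y↦7, u↦-2}, K=[arg :: mulL(5)]>
t=16: <C=-2, E={y↦7, u↦-2}, K=[fun :: mulL(5)]>
t=17: <C=2, E={z↦-2, y↦7, u↦-2}, K=[mulL(5)]>
→ final value 10

Answer: 10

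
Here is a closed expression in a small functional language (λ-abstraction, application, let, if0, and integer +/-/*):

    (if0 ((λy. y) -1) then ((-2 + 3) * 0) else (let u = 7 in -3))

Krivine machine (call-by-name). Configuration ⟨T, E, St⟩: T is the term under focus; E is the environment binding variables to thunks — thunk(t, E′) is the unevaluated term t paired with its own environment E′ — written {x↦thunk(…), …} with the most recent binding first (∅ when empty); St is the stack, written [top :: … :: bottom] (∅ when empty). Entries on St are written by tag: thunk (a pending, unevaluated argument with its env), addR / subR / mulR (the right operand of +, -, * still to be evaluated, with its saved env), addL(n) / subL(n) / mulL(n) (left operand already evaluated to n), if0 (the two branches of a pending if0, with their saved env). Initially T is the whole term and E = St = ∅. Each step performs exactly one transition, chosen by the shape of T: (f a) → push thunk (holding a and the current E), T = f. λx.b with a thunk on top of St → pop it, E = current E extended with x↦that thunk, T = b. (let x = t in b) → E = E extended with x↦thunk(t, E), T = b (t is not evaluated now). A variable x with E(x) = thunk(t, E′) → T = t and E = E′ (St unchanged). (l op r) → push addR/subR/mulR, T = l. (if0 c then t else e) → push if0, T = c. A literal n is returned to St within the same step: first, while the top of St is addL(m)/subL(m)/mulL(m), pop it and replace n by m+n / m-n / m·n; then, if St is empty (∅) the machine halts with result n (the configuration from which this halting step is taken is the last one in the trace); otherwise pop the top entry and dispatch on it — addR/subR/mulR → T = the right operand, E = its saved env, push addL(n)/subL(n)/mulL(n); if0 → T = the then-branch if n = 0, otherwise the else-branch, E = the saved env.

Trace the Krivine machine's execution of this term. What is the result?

Answer: -3

Execution trace:
0. [T=(if0 ((λy. y) -1) then ((-2 + 3) * 0) else (let u = 7 in -3)) | E=∅ | St=∅]
1. [T=((λy. y) -1) | E=∅ | St=[if0]]
2. [T=(λy. y) | E=∅ | St=[thunk :: if0]]
3. [T=y | E={y↦thunk(-1, ∅)} | St=[if0]]
4. [T=-1 | E=∅ | St=[if0]]
5. [T=(let u = 7 in -3) | E=∅ | St=∅]
6. [T=-3 | E={u↦thunk(7, ∅)} | St=∅]
→ final value -3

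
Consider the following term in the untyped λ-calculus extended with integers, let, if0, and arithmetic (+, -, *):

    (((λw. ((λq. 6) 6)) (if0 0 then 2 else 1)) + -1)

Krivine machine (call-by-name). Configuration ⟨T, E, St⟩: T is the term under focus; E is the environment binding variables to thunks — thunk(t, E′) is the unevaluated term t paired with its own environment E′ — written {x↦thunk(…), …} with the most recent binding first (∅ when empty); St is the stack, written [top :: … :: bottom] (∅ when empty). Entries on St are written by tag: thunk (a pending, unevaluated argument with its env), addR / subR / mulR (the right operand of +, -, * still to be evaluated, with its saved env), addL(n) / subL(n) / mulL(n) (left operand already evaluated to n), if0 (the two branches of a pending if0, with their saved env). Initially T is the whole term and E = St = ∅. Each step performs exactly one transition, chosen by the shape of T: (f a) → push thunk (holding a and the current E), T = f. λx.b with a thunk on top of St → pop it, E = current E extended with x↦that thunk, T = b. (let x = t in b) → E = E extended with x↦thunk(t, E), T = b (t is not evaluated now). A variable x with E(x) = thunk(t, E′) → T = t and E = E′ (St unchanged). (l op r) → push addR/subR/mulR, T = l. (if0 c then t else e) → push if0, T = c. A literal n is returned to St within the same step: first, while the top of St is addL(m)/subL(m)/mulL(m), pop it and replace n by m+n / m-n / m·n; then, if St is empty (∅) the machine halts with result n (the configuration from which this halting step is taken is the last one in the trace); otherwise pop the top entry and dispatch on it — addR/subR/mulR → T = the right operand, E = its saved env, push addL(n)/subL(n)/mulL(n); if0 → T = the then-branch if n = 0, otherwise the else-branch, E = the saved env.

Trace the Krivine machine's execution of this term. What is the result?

Answer: 5

Execution trace:
[0] <T=(((λw. ((λq. 6) 6)) (if0 0 then 2 else 1)) + -1), E=∅, St=∅>
[1] <T=((λw. ((λq. 6) 6)) (if0 0 then 2 else 1)), E=∅, St=[addR]>
[2] <T=(λw. ((λq. 6) 6)), E=∅, St=[thunk :: addR]>
[3] <T=((λq. 6) 6), E={w↦thunk((if0 0 then 2 else 1), ∅)}, St=[addR]>
[4] <T=(λq. 6), E={w↦thunk((if0 0 then 2 else 1), ∅)}, St=[thunk :: addR]>
[5] <T=6, E={q↦thunk(6, {w↦thunk((if0 0 then 2 else 1), ∅)}), w↦thunk((if0 0 then 2 else 1), ∅)}, St=[addR]>
[6] <T=-1, E=∅, St=[addL(6)]>
→ final value 5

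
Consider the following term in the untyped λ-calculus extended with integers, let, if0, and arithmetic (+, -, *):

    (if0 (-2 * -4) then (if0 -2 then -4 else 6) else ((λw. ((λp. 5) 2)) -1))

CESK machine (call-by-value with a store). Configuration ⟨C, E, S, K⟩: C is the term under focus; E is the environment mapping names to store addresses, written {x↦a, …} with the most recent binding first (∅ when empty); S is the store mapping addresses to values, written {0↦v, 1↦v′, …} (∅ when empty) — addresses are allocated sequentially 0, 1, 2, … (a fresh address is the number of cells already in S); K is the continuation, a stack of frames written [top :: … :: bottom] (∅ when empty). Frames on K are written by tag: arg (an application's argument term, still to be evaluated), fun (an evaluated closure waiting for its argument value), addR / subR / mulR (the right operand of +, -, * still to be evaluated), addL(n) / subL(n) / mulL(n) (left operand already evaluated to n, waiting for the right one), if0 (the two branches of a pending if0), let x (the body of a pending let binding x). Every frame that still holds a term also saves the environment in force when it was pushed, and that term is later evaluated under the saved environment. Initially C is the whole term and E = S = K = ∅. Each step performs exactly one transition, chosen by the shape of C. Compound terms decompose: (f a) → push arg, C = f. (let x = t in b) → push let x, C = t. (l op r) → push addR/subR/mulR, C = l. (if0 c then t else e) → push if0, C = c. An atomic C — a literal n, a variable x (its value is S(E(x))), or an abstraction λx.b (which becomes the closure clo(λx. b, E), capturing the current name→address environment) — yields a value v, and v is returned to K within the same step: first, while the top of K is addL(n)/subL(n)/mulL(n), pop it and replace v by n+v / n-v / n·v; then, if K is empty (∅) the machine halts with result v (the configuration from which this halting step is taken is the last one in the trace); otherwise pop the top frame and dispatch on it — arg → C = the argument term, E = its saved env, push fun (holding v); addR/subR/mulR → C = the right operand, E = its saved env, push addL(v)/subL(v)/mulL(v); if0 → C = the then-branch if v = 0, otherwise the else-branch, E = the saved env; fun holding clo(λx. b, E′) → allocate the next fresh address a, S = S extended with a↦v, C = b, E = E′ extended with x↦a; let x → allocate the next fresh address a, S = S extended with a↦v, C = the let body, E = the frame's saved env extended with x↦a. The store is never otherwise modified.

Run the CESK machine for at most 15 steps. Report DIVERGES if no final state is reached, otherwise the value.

step 0: <C=(if0 (-2 * -4) then (if0 -2 then -4 else 6) else ((λw. ((λp. 5) 2)) -1)), E=∅, S=∅, K=∅>
step 1: <C=(-2 * -4), E=∅, S=∅, K=[if0]>
step 2: <C=-2, E=∅, S=∅, K=[mulR :: if0]>
step 3: <C=-4, E=∅, S=∅, K=[mulL(-2) :: if0]>
step 4: <C=((λw. ((λp. 5) 2)) -1), E=∅, S=∅, K=∅>
step 5: <C=(λw. ((λp. 5) 2)), E=∅, S=∅, K=[arg]>
step 6: <C=-1, E=∅, S=∅, K=[fun]>
step 7: <C=((λp. 5) 2), E={w↦0}, S={0↦-1}, K=∅>
step 8: <C=(λp. 5), E={w↦0}, S={0↦-1}, K=[arg]>
step 9: <C=2, E={w↦0}, S={0↦-1}, K=[fun]>
step 10: <C=5, E={p↦1, w↦0}, S={0↦-1, 1↦2}, K=∅>
→ final value 5

Answer: 5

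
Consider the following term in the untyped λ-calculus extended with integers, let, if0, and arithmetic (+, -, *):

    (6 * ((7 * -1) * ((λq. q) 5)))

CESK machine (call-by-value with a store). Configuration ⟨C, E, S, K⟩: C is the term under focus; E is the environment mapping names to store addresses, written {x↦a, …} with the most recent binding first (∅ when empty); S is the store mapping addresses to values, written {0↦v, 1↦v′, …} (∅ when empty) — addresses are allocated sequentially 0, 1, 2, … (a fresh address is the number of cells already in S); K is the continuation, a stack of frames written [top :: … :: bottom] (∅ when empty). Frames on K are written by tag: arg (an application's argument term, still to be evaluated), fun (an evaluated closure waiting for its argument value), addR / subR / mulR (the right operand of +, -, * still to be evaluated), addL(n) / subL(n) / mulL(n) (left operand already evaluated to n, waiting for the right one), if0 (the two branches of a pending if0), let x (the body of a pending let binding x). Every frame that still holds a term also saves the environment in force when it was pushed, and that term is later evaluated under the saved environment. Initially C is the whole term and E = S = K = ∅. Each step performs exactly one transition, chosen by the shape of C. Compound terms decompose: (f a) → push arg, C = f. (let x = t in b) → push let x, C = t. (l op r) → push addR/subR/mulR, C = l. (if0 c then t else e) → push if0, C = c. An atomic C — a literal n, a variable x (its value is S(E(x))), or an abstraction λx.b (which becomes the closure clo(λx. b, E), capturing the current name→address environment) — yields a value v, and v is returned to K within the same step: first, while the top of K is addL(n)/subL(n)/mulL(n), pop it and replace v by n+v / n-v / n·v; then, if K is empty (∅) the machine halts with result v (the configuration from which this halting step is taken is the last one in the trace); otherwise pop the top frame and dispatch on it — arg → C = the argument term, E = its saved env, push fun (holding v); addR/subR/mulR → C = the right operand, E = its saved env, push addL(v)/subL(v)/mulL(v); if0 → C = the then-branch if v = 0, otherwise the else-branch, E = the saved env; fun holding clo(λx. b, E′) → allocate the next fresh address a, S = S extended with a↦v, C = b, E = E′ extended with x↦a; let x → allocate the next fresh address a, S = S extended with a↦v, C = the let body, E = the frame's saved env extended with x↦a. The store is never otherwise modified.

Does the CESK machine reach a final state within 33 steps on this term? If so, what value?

t=0: <C=(6 * ((7 * -1) * ((λq. q) 5))), E=∅, S=∅, K=∅>
t=1: <C=6, E=∅, S=∅, K=[mulR]>
t=2: <C=((7 * -1) * ((λq. q) 5)), E=∅, S=∅, K=[mulL(6)]>
t=3: <C=(7 * -1), E=∅, S=∅, K=[mulR :: mulL(6)]>
t=4: <C=7, E=∅, S=∅, K=[mulR :: mulR :: mulL(6)]>
t=5: <C=-1, E=∅, S=∅, K=[mulL(7) :: mulR :: mulL(6)]>
t=6: <C=((λq. q) 5), E=∅, S=∅, K=[mulL(-7) :: mulL(6)]>
t=7: <C=(λq. q), E=∅, S=∅, K=[arg :: mulL(-7) :: mulL(6)]>
t=8: <C=5, E=∅, S=∅, K=[fun :: mulL(-7) :: mulL(6)]>
t=9: <C=q, E={q↦0}, S={0↦5}, K=[mulL(-7) :: mulL(6)]>
→ final value -210

Answer: -210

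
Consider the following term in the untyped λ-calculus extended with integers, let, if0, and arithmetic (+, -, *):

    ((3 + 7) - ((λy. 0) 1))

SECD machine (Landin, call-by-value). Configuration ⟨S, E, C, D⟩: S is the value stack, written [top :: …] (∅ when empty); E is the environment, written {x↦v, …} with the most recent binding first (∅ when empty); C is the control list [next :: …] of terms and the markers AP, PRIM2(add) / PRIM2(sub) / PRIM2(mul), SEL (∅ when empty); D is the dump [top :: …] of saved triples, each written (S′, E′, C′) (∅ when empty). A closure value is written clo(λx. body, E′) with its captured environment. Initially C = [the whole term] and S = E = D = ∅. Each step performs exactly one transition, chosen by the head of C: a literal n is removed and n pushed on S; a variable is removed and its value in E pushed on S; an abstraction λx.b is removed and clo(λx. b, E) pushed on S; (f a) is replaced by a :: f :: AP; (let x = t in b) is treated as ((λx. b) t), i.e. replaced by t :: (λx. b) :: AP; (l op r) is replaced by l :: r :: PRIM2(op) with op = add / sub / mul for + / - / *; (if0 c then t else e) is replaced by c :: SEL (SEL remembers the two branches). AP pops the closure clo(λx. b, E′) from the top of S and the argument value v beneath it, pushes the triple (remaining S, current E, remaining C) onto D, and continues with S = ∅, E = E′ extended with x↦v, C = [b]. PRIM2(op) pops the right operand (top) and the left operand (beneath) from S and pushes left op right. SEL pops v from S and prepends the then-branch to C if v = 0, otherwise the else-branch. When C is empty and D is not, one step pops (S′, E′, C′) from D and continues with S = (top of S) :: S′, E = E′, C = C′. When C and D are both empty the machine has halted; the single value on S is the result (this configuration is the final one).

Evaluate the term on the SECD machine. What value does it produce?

0. [S=∅ | E=∅ | C=[((3 + 7) - ((λy. 0) 1))] | D=∅]
1. [S=∅ | E=∅ | C=[(3 + 7) :: ((λy. 0) 1) :: PRIM2(sub)] | D=∅]
2. [S=∅ | E=∅ | C=[3 :: 7 :: PRIM2(add) :: ((λy. 0) 1) :: PRIM2(sub)] | D=∅]
3. [S=[3] | E=∅ | C=[7 :: PRIM2(add) :: ((λy. 0) 1) :: PRIM2(sub)] | D=∅]
4. [S=[7 :: 3] | E=∅ | C=[PRIM2(add) :: ((λy. 0) 1) :: PRIM2(sub)] | D=∅]
5. [S=[10] | E=∅ | C=[((λy. 0) 1) :: PRIM2(sub)] | D=∅]
6. [S=[10] | E=∅ | C=[1 :: (λy. 0) :: AP :: PRIM2(sub)] | D=∅]
7. [S=[1 :: 10] | E=∅ | C=[(λy. 0) :: AP :: PRIM2(sub)] | D=∅]
8. [S=[clo(λy. 0, ∅) :: 1 :: 10] | E=∅ | C=[AP :: PRIM2(sub)] | D=∅]
9. [S=∅ | E={y↦1} | C=[0] | D=[([10], ∅, [PRIM2(sub)])]]
10. [S=[0] | E={y↦1} | C=∅ | D=[([10], ∅, [PRIM2(sub)])]]
11. [S=[0 :: 10] | E=∅ | C=[PRIM2(sub)] | D=∅]
12. [S=[10] | E=∅ | C=∅ | D=∅]
→ final value 10

Answer: 10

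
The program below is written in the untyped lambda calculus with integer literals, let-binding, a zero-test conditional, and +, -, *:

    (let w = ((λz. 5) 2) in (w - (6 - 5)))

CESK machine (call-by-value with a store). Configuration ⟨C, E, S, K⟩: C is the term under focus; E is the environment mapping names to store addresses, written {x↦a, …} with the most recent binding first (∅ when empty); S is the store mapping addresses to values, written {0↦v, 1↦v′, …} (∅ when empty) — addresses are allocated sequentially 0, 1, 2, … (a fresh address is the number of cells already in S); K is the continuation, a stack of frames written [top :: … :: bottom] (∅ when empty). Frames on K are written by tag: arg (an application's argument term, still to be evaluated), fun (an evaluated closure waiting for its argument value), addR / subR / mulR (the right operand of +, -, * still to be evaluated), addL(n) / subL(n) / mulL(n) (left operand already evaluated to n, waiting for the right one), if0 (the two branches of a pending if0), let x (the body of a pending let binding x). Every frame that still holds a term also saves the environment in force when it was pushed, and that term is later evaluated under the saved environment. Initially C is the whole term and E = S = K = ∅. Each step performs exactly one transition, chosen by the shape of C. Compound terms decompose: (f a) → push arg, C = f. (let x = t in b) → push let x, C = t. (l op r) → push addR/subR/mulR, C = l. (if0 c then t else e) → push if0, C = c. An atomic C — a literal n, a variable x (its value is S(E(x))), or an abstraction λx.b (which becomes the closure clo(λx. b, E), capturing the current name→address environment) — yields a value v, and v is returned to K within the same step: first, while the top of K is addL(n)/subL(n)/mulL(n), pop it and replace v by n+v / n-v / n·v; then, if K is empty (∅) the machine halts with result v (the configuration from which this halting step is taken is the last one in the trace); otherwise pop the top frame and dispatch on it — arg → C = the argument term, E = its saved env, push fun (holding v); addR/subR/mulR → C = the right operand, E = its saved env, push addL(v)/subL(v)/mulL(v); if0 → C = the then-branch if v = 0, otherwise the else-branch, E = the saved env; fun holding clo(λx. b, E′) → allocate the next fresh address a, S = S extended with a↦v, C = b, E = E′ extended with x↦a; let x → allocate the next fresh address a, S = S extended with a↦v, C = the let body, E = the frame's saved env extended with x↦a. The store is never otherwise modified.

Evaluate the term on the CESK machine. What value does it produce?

0. [C=(let w = ((λz. 5) 2) in (w - (6 - 5))) | E=∅ | S=∅ | K=∅]
1. [C=((λz. 5) 2) | E=∅ | S=∅ | K=[let w]]
2. [C=(λz. 5) | E=∅ | S=∅ | K=[arg :: let w]]
3. [C=2 | E=∅ | S=∅ | K=[fun :: let w]]
4. [C=5 | E={z↦0} | S={0↦2} | K=[let w]]
5. [C=(w - (6 - 5)) | E={w↦1} | S={0↦2, 1↦5} | K=∅]
6. [C=w | E={w↦1} | S={0↦2, 1↦5} | K=[subR]]
7. [C=(6 - 5) | E={w↦1} | S={0↦2, 1↦5} | K=[subL(5)]]
8. [C=6 | E={w↦1} | S={0↦2, 1↦5} | K=[subR :: subL(5)]]
9. [C=5 | E={w↦1} | S={0↦2, 1↦5} | K=[subL(6) :: subL(5)]]
→ final value 4

Answer: 4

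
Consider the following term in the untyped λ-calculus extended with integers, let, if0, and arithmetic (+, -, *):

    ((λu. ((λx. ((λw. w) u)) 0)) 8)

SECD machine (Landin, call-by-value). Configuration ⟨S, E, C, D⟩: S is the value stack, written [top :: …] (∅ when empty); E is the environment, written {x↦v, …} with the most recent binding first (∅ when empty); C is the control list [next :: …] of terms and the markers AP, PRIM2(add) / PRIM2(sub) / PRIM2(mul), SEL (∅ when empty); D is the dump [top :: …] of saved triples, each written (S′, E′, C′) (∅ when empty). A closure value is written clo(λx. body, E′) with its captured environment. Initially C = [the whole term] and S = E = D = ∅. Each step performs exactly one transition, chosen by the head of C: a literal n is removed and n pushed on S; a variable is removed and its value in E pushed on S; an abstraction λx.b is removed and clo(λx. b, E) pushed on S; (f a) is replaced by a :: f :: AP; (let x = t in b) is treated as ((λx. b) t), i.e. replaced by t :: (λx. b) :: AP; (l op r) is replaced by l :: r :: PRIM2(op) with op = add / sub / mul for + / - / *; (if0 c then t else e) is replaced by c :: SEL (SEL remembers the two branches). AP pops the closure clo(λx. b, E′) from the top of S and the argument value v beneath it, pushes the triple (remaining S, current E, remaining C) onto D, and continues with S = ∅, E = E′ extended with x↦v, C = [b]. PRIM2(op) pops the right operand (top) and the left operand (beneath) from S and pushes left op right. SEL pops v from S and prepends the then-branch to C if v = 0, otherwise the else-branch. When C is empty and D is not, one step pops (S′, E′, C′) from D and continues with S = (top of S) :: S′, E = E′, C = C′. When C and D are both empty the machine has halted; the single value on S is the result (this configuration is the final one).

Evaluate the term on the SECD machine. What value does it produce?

[0] <S=∅, E=∅, C=[((λu. ((λx. ((λw. w) u)) 0)) 8)], D=∅>
[1] <S=∅, E=∅, C=[8 :: (λu. ((λx. ((λw. w) u)) 0)) :: AP], D=∅>
[2] <S=[8], E=∅, C=[(λu. ((λx. ((λw. w) u)) 0)) :: AP], D=∅>
[3] <S=[clo(λu. ((λx. ((λw. w) u)) 0), ∅) :: 8], E=∅, C=[AP], D=∅>
[4] <S=∅, E={u↦8}, C=[((λx. ((λw. w) u)) 0)], D=[(∅, ∅, ∅)]>
[5] <S=∅, E={u↦8}, C=[0 :: (λx. ((λw. w) u)) :: AP], D=[(∅, ∅, ∅)]>
[6] <S=[0], E={u↦8}, C=[(λx. ((λw. w) u)) :: AP], D=[(∅, ∅, ∅)]>
[7] <S=[clo(λx. ((λw. w) u), {u↦8}) :: 0], E={u↦8}, C=[AP], D=[(∅, ∅, ∅)]>
[8] <S=∅, E={x↦0, u↦8}, C=[((λw. w) u)], D=[(∅, {u↦8}, ∅) :: (∅, ∅, ∅)]>
[9] <S=∅, E={x↦0, u↦8}, C=[u :: (λw. w) :: AP], D=[(∅, {u↦8}, ∅) :: (∅, ∅, ∅)]>
[10] <S=[8], E={x↦0, u↦8}, C=[(λw. w) :: AP], D=[(∅, {u↦8}, ∅) :: (∅, ∅, ∅)]>
[11] <S=[clo(λw. w, {x↦0, u↦8}) :: 8], E={x↦0, u↦8}, C=[AP], D=[(∅, {u↦8}, ∅) :: (∅, ∅, ∅)]>
[12] <S=∅, E={w↦8, x↦0, u↦8}, C=[w], D=[(∅, {x↦0, u↦8}, ∅) :: (∅, {u↦8}, ∅) :: (∅, ∅, ∅)]>
[13] <S=[8], E={w↦8, x↦0, u↦8}, C=∅, D=[(∅, {x↦0, u↦8}, ∅) :: (∅, {u↦8}, ∅) :: (∅, ∅, ∅)]>
[14] <S=[8], E={x↦0, u↦8}, C=∅, D=[(∅, {u↦8}, ∅) :: (∅, ∅, ∅)]>
[15] <S=[8], E={u↦8}, C=∅, D=[(∅, ∅, ∅)]>
[16] <S=[8], E=∅, C=∅, D=∅>
→ final value 8

Answer: 8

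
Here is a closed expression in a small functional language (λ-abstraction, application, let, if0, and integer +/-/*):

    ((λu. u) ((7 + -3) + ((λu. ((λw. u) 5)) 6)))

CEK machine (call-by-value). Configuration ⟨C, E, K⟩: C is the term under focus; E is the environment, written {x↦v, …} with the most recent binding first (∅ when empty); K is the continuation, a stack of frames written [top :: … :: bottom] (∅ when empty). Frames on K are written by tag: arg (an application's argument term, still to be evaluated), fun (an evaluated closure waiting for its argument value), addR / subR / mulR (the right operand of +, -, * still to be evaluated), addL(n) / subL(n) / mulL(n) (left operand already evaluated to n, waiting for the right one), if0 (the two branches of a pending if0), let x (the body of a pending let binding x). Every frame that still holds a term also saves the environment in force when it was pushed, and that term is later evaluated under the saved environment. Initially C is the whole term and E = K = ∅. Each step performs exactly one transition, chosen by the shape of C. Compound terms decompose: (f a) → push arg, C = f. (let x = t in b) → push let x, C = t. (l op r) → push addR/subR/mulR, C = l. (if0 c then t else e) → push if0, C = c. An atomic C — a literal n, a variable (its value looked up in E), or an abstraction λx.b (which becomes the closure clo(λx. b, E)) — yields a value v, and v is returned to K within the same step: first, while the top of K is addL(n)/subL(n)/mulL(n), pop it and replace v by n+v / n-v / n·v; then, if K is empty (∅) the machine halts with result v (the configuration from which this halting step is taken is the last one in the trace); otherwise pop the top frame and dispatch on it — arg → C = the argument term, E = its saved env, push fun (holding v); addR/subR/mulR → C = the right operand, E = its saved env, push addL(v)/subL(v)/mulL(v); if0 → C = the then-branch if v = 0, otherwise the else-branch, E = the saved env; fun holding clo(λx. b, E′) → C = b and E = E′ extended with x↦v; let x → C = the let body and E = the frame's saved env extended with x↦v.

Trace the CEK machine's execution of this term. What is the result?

[0] [C=((λu. u) ((7 + -3) + ((λu. ((λw. u) 5)) 6))) | E=∅ | K=∅]
[1] [C=(λu. u) | E=∅ | K=[arg]]
[2] [C=((7 + -3) + ((λu. ((λw. u) 5)) 6)) | E=∅ | K=[fun]]
[3] [C=(7 + -3) | E=∅ | K=[addR :: fun]]
[4] [C=7 | E=∅ | K=[addR :: addR :: fun]]
[5] [C=-3 | E=∅ | K=[addL(7) :: addR :: fun]]
[6] [C=((λu. ((λw. u) 5)) 6) | E=∅ | K=[addL(4) :: fun]]
[7] [C=(λu. ((λw. u) 5)) | E=∅ | K=[arg :: addL(4) :: fun]]
[8] [C=6 | E=∅ | K=[fun :: addL(4) :: fun]]
[9] [C=((λw. u) 5) | E={u↦6} | K=[addL(4) :: fun]]
[10] [C=(λw. u) | E={u↦6} | K=[arg :: addL(4) :: fun]]
[11] [C=5 | E={u↦6} | K=[fun :: addL(4) :: fun]]
[12] [C=u | E={w↦5, u↦6} | K=[addL(4) :: fun]]
[13] [C=u | E={u↦10} | K=∅]
→ final value 10

Answer: 10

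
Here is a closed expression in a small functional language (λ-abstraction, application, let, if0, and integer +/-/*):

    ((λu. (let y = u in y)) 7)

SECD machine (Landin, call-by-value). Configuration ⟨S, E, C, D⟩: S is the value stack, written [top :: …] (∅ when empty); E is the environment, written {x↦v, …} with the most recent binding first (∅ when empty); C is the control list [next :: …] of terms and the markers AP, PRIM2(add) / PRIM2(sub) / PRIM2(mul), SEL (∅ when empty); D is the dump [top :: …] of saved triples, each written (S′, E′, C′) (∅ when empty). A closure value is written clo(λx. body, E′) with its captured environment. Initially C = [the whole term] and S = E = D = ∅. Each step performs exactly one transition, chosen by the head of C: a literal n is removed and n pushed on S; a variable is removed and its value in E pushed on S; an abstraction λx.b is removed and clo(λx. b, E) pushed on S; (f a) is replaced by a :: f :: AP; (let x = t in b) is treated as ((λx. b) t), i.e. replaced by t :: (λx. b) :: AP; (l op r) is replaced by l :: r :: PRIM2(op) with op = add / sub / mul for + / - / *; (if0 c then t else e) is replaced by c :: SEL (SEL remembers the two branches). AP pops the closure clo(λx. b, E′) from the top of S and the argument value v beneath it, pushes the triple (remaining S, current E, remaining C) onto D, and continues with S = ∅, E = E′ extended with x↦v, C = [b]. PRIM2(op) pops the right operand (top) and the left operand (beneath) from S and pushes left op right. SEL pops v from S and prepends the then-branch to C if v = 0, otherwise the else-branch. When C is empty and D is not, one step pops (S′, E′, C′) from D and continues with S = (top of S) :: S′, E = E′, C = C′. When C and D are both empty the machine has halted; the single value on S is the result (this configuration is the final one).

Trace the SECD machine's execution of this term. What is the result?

[0] ⟨S=∅; E=∅; C=[((λu. (let y = u in y)) 7)]; D=∅⟩
[1] ⟨S=∅; E=∅; C=[7 :: (λu. (let y = u in y)) :: AP]; D=∅⟩
[2] ⟨S=[7]; E=∅; C=[(λu. (let y = u in y)) :: AP]; D=∅⟩
[3] ⟨S=[clo(λu. (let y = u in y), ∅) :: 7]; E=∅; C=[AP]; D=∅⟩
[4] ⟨S=∅; E={u↦7}; C=[(let y = u in y)]; D=[(∅, ∅, ∅)]⟩
[5] ⟨S=∅; E={u↦7}; C=[u :: (λy. y) :: AP]; D=[(∅, ∅, ∅)]⟩
[6] ⟨S=[7]; E={u↦7}; C=[(λy. y) :: AP]; D=[(∅, ∅, ∅)]⟩
[7] ⟨S=[clo(λy. y, {u↦7}) :: 7]; E={u↦7}; C=[AP]; D=[(∅, ∅, ∅)]⟩
[8] ⟨S=∅; E={y↦7, u↦7}; C=[y]; D=[(∅, {u↦7}, ∅) :: (∅, ∅, ∅)]⟩
[9] ⟨S=[7]; E={y↦7, u↦7}; C=∅; D=[(∅, {u↦7}, ∅) :: (∅, ∅, ∅)]⟩
[10] ⟨S=[7]; E={u↦7}; C=∅; D=[(∅, ∅, ∅)]⟩
[11] ⟨S=[7]; E=∅; C=∅; D=∅⟩
→ final value 7

Answer: 7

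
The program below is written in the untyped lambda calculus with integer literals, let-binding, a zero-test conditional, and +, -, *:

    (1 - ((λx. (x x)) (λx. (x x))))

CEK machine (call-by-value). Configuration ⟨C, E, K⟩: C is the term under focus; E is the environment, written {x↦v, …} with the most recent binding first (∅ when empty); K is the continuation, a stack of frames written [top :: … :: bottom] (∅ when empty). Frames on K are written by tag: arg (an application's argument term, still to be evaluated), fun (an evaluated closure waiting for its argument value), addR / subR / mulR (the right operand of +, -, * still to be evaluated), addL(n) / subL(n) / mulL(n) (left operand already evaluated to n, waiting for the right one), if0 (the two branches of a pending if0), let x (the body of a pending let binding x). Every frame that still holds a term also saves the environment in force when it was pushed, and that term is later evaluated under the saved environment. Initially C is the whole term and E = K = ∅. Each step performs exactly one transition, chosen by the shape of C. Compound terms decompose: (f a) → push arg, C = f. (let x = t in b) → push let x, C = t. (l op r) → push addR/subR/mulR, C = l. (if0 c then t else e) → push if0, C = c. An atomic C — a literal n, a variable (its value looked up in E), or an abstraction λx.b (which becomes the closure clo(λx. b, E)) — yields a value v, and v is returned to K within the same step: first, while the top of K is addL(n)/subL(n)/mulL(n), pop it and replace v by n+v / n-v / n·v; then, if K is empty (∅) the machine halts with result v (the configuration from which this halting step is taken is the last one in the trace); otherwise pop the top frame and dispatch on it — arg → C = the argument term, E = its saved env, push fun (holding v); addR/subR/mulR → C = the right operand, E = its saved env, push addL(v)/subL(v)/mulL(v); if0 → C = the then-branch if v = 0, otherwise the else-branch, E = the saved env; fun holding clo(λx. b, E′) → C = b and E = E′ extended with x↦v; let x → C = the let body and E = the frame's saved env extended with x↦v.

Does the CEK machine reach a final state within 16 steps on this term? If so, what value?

Answer: DIVERGES (no final state within 16 steps)

Execution trace:
t=0: ⟨C=(1 - ((λx. (x x)) (λx. (x x)))); E=∅; K=∅⟩
t=1: ⟨C=1; E=∅; K=[subR]⟩
t=2: ⟨C=((λx. (x x)) (λx. (x x))); E=∅; K=[subL(1)]⟩
t=3: ⟨C=(λx. (x x)); E=∅; K=[arg :: subL(1)]⟩
t=4: ⟨C=(λx. (x x)); E=∅; K=[fun :: subL(1)]⟩
t=5: ⟨C=(x x); E={x↦clo(λx. (x x), ∅)}; K=[subL(1)]⟩
t=6: ⟨C=x; E={x↦clo(λx. (x x), ∅)}; K=[arg :: subL(1)]⟩
t=7: ⟨C=x; E={x↦clo(λx. (x x), ∅)}; K=[fun :: subL(1)]⟩
… configuration repeats with period 3 (steps 5–7 recur indefinitely) …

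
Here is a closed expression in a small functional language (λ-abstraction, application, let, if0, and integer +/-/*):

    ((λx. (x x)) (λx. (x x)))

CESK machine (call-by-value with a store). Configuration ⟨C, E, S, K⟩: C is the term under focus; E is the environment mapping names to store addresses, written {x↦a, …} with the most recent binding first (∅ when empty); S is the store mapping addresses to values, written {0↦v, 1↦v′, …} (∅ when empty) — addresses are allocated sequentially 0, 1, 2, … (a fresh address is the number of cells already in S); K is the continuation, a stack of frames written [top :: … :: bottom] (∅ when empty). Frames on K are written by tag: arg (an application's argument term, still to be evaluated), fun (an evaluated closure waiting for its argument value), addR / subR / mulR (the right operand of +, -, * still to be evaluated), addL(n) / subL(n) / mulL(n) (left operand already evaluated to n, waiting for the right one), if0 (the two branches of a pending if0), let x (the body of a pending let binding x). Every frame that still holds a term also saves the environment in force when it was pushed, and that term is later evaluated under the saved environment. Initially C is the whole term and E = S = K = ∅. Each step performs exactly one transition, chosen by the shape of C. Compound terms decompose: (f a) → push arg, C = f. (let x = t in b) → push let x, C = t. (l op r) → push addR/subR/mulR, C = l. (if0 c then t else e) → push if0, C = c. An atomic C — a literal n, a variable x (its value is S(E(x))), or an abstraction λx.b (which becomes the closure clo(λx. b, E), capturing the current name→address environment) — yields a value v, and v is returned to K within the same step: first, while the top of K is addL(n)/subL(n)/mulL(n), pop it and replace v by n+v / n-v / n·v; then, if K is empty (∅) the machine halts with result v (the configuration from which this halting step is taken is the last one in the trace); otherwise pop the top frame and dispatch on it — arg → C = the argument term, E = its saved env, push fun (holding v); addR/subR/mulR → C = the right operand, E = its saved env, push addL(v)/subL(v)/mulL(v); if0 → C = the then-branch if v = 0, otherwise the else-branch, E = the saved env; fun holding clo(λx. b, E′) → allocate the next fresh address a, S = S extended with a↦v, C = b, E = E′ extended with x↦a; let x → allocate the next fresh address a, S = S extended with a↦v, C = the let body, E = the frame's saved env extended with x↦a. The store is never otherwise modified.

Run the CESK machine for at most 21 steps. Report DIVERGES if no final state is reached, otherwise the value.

step 0: [C=((λx. (x x)) (λx. (x x))) | E=∅ | S=∅ | K=∅]
step 1: [C=(λx. (x x)) | E=∅ | S=∅ | K=[arg]]
step 2: [C=(λx. (x x)) | E=∅ | S=∅ | K=[fun]]
step 3: [C=(x x) | E={x↦0} | S={0↦clo(λx. (x x), ∅)} | K=∅]
step 4: [C=x | E={x↦0} | S={0↦clo(λx. (x x), ∅)} | K=[arg]]
step 5: [C=x | E={x↦0} | S={0↦clo(λx. (x x), ∅)} | K=[fun]]
step 6: [C=(x x) | E={x↦1} | S={0↦clo(λx. (x x), ∅), 1↦clo(λx. (x x), ∅)} | K=∅]
step 7: [C=x | E={x↦1} | S={0↦clo(λx. (x x), ∅), 1↦clo(λx. (x x), ∅)} | K=[arg]]
step 8: [C=x | E={x↦1} | S={0↦clo(λx. (x x), ∅), 1↦clo(λx. (x x), ∅)} | K=[fun]]
step 9: [C=(x x) | E={x↦2} | S={0↦clo(λx. (x x), ∅), 1↦clo(λx. (x x), ∅), 2↦clo(λx. (x x), ∅)} | K=∅]
step 10: [C=x | E={x↦2} | S={0↦clo(λx. (x x), ∅), 1↦clo(λx. (x x), ∅), 2↦clo(λx. (x x), ∅)} | K=[arg]]
step 11: [C=x | E={x↦2} | S={0↦clo(λx. (x x), ∅), 1↦clo(λx. (x x), ∅), 2↦clo(λx. (x x), ∅)} | K=[fun]]
step 12: [C=(x x) | E={x↦3} | S={0↦clo(λx. (x x), ∅), 1↦clo(λx. (x x), ∅), 2↦clo(λx. (x x), ∅), 3↦clo(λx. (x x), ∅)} | K=∅]
step 13: [C=x | E={x↦3} | S={0↦clo(λx. (x x), ∅), 1↦clo(λx. (x x), ∅), 2↦clo(λx. (x x), ∅), 3↦clo(λx. (x x), ∅)} | K=[arg]]
step 14: [C=x | E={x↦3} | S={0↦clo(λx. (x x), ∅), 1↦clo(λx. (x x), ∅), 2↦clo(λx. (x x), ∅), 3↦clo(λx. (x x), ∅)} | K=[fun]]
step 15: [C=(x x) | E={x↦4} | S={0↦clo(λx. (x x), ∅), 1↦clo(λx. (x x), ∅), 2↦clo(λx. (x x), ∅), 3↦clo(λx. (x x), ∅), 4↦clo(λx. (x x), ∅)} | K=∅]
step 16: [C=x | E={x↦4} | S={0↦clo(λx. (x x), ∅), 1↦clo(λx. (x x), ∅), 2↦clo(λx. (x x), ∅), 3↦clo(λx. (x x), ∅), 4↦clo(λx. (x x), ∅)} | K=[arg]]
step 17: [C=x | E={x↦4} | S={0↦clo(λx. (x x), ∅), 1↦clo(λx. (x x), ∅), 2↦clo(λx. (x x), ∅), 3↦clo(λx. (x x), ∅), 4↦clo(λx. (x x), ∅)} | K=[fun]]
step 18: [C=(x x) | E={x↦5} | S={0↦clo(λx. (x x), ∅), 1↦clo(λx. (x x), ∅), 2↦clo(λx. (x x), ∅), 3↦clo(λx. (x x), ∅), 4↦clo(λx. (x x), ∅), 5↦clo(λx. (x x), ∅)} | K=∅]
step 19: [C=x | E={x↦5} | S={0↦clo(λx. (x x), ∅), 1↦clo(λx. (x x), ∅), 2↦clo(λx. (x x), ∅), 3↦clo(λx. (x x), ∅), 4↦clo(λx. (x x), ∅), 5↦clo(λx. (x x), ∅)} | K=[arg]]
step 20: [C=x | E={x↦5} | S={0↦clo(λx. (x x), ∅), 1↦clo(λx. (x x), ∅), 2↦clo(λx. (x x), ∅), 3↦clo(λx. (x x), ∅), 4↦clo(λx. (x x), ∅), 5↦clo(λx. (x x), ∅)} | K=[fun]]
step 21: [C=(x x) | E={x↦6} | S={0↦clo(λx. (x x), ∅), 1↦clo(λx. (x x), ∅), 2↦clo(λx. (x x), ∅), 3↦clo(λx. (x x), ∅), 4↦clo(λx. (x x), ∅), 5↦clo(λx. (x x), ∅), 6↦clo(λx. (x x), ∅)} | K=∅]
→ 21 transitions taken and the configuration is still not final: no result within 21 steps

Answer: DIVERGES (no final state within 21 steps)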